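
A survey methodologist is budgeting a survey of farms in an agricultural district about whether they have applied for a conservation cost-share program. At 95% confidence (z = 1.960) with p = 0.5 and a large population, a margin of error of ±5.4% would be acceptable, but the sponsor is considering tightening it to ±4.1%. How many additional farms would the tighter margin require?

At ±5.4%: n = 1.960² × 0.2500 / 0.054² ≈ 329.36 → 330.
At ±4.1%: n = 1.960² × 0.2500 / 0.041² ≈ 571.33 → 572.
Additional respondents: 572 − 330 = 242.

242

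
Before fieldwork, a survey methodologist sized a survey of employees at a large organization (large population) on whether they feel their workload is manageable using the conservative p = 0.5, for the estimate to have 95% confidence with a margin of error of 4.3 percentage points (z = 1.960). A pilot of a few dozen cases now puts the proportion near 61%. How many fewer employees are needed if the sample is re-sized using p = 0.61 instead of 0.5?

Conservative (p = 0.5): n = 1.960² × 0.25 / 0.043² ≈ 519.42 → 520.
Using p = 0.61: p(1−p) = 0.2379, so n = 1.960² × 0.2379 / 0.043² ≈ 494.28 → 495.
Reduction: 520 − 495 = 25.

25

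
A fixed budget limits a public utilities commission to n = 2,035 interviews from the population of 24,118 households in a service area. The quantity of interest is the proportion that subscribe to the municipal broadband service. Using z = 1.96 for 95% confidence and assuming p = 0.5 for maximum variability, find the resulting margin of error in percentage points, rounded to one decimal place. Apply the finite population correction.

Finite-population factor: (N−n)/(N−1) = (24118−2035)/(24118−1) = 0.9157.
SE(p̂) = √[p(1−p)/n · (N−n)/(N−1)] = √[0.2500/2035 × 0.9157] = 0.01061.
E = z × SE = 1.96 × 0.01061 = 0.02079 ≈ 2.1 percentage points.

2.1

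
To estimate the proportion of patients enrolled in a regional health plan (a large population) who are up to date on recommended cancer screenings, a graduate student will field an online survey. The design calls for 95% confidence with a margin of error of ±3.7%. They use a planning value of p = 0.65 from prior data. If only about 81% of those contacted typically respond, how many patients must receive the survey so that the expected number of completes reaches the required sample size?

For 95% confidence, z = 1.960.
Completed interviews needed: n₀ = 1.960² × 0.2275 / 0.037² ≈ 638.40 → 639.
At an 81% response rate, contacts needed = 639 / 0.81 ≈ 788.89 → 789.

789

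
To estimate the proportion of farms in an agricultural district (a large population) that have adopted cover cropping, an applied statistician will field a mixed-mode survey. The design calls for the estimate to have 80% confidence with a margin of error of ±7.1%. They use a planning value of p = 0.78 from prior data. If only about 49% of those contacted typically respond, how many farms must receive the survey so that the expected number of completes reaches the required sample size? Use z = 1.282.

115

Completed interviews needed: n₀ = 1.282² × 0.1716 / 0.071² ≈ 55.95 → 56.
At a 49% response rate, contacts needed = 56 / 0.49 ≈ 114.29 → 115.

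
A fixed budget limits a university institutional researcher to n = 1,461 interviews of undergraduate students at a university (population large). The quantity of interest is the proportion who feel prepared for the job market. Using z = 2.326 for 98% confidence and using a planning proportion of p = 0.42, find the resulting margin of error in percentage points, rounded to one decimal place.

3.0

SE(p̂) = √[p(1−p)/n] = √[0.2436/1461] = 0.01291.
E = z × SE = 2.326 × 0.01291 = 0.03003, or 3.0 percentage points.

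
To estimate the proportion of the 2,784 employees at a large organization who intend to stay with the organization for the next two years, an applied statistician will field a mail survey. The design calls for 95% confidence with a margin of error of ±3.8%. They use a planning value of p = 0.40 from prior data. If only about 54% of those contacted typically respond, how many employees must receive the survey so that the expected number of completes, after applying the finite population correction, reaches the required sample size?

963

For 95% confidence, z = 1.960.
Completed interviews needed (unadjusted): n₀ = 1.960² × 0.2400 / 0.038² ≈ 638.49 → 639.
FPC for N = 2,784: n = 639 / (1 + 638/2784) = 639 / 1.2292 ≈ 519.86 → 520.
At a 54% response rate, contacts needed = 520 / 0.54 ≈ 962.96 → 963.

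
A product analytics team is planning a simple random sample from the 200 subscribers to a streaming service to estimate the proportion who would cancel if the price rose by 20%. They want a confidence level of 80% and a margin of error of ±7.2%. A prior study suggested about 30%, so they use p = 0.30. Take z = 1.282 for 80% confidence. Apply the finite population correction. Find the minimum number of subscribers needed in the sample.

51

Unadjusted: n₀ = 1.282² × 0.30 × 0.70 / 0.072² ≈ 66.58, so n₀ = 67.
Finite population correction with N = 200: n = n₀ / (1 + (n₀−1)/N) = 67 / (1 + 66/200) = 67 / 1.3300 ≈ 50.38.
Rounding up, n = 51.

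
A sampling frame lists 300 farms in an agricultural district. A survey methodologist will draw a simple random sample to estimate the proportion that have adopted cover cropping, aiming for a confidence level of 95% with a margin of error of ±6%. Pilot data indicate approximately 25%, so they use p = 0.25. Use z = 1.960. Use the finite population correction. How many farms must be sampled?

Unadjusted: n₀ = 1.960² × 0.25 × 0.75 / 0.060² ≈ 200.08, so n₀ = 201.
Finite population correction with N = 300: n = n₀ / (1 + (n₀−1)/N) = 201 / (1 + 200/300) = 201 / 1.6667 ≈ 120.60.
Rounding up, n = 121.

121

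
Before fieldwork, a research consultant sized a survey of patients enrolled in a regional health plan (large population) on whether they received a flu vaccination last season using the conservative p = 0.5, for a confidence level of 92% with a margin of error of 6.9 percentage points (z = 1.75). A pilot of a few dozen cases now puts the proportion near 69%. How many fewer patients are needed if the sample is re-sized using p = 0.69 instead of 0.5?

23

Conservative (p = 0.5): n = 1.75² × 0.25 / 0.069² ≈ 160.81 → 161.
Using p = 0.69: p(1−p) = 0.2139, so n = 1.75² × 0.2139 / 0.069² ≈ 137.59 → 138.
Reduction: 161 − 138 = 23.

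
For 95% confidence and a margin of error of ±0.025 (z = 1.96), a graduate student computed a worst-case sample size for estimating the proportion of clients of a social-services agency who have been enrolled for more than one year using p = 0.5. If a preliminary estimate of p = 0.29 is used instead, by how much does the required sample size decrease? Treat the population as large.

271

Conservative (p = 0.5): n = 1.96² × 0.25 / 0.025² ≈ 1536.64 → 1537.
Using p = 0.29: p(1−p) = 0.2059, so n = 1.96² × 0.2059 / 0.025² ≈ 1265.58 → 1266.
Reduction: 1537 − 1266 = 271.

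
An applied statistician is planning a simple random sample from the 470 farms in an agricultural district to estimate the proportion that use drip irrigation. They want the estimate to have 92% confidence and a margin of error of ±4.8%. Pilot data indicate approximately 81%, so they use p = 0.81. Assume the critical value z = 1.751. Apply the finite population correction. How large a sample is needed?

143

Unadjusted: n₀ = 1.751² × 0.81 × 0.19 / 0.048² ≈ 204.80, so n₀ = 205.
Finite population correction with N = 470: n = n₀ / (1 + (n₀−1)/N) = 205 / (1 + 204/470) = 205 / 1.4340 ≈ 142.95.
Rounding up, n = 143.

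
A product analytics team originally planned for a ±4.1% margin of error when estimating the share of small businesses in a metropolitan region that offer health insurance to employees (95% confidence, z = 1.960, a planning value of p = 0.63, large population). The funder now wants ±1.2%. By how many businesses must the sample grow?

5686

At ±4.1%: n = 1.960² × 0.2331 / 0.041² ≈ 532.70 → 533.
At ±1.2%: n = 1.960² × 0.2331 / 0.012² ≈ 6218.59 → 6219.
Additional respondents: 6219 − 533 = 5686.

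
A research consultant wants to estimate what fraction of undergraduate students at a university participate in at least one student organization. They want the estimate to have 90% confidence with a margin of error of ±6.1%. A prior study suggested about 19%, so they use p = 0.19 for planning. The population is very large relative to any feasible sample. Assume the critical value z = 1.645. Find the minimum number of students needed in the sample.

112

With p = 0.19, p(1−p) = 0.1539.
n = z²·p(1−p)/E² = 1.645² × 0.1539 / 0.061² = 2.7060 × 0.1539 / 0.003721 ≈ 111.92.
Rounding up gives n = 112.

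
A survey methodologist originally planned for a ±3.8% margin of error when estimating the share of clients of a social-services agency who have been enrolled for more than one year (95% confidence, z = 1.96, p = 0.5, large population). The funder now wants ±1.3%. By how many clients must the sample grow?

At ±3.8%: n = 1.96² × 0.2500 / 0.038² ≈ 665.10 → 666.
At ±1.3%: n = 1.96² × 0.2500 / 0.013² ≈ 5682.84 → 5683.
Additional respondents: 5683 − 666 = 5017.

5017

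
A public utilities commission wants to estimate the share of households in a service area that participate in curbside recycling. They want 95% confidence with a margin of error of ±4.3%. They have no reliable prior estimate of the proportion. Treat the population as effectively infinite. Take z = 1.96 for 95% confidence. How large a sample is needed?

With no prior estimate, use p = 0.5, giving p(1−p) = 0.25.
n = z²·p(1−p)/E² = 1.96² × 0.2500 / 0.043² = 3.8416 × 0.2500 / 0.001849 ≈ 519.42.
Rounding up gives n = 520.

520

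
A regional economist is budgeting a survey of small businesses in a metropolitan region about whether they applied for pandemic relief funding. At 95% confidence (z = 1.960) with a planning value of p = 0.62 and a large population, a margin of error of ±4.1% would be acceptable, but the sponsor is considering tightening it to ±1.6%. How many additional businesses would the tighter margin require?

At ±4.1%: n = 1.960² × 0.2356 / 0.041² ≈ 538.42 → 539.
At ±1.6%: n = 1.960² × 0.2356 / 0.016² ≈ 3535.47 → 3536.
Additional respondents: 3536 − 539 = 2997.

2997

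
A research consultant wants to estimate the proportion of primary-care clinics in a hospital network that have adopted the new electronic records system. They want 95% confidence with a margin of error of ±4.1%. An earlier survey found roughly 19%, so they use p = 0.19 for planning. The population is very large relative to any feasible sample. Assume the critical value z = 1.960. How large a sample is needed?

With p = 0.19, p(1−p) = 0.1539.
n = z²·p(1−p)/E² = 1.960² × 0.1539 / 0.041² = 3.8416 × 0.1539 / 0.001681 ≈ 351.71.
Rounding up gives n = 352.

352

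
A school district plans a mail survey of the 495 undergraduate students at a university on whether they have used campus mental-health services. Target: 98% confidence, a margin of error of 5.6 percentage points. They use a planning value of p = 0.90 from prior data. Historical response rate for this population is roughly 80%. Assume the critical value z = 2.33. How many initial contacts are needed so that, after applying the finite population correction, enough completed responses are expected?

149

Completed interviews needed (unadjusted): n₀ = 2.33² × 0.0900 / 0.056² ≈ 155.80 → 156.
FPC for N = 495: n = 156 / (1 + 155/495) = 156 / 1.3131 ≈ 118.80 → 119.
At an 80% response rate, contacts needed = 119 / 0.80 ≈ 148.75 → 149.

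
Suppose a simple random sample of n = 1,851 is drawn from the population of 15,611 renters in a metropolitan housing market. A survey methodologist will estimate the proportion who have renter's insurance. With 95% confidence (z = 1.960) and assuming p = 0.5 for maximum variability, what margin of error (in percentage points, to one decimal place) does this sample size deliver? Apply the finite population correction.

Finite-population factor: (N−n)/(N−1) = (15611−1851)/(15611−1) = 0.8815.
SE(p̂) = √[p(1−p)/n · (N−n)/(N−1)] = √[0.2500/1851 × 0.8815] = 0.01091.
E = z × SE = 1.960 × 0.01091 = 0.02139 ≈ 2.1 percentage points.

2.1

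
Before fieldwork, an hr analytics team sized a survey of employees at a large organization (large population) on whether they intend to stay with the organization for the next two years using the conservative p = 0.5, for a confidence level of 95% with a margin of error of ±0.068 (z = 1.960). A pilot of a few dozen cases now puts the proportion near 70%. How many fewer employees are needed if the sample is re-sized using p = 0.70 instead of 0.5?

Conservative (p = 0.5): n = 1.960² × 0.25 / 0.068² ≈ 207.70 → 208.
Using p = 0.70: p(1−p) = 0.2100, so n = 1.960² × 0.2100 / 0.068² ≈ 174.47 → 175.
Reduction: 208 − 175 = 33.

33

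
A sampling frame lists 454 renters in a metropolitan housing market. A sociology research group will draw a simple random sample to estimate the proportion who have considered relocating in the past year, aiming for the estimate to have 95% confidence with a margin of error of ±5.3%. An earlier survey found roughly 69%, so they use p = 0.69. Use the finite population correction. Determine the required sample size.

179

For 95% confidence, z = 1.960.
Unadjusted: n₀ = 1.960² × 0.69 × 0.31 / 0.053² ≈ 292.53, so n₀ = 293.
Finite population correction with N = 454: n = n₀ / (1 + (n₀−1)/N) = 293 / (1 + 292/454) = 293 / 1.6432 ≈ 178.31.
Rounding up, n = 179.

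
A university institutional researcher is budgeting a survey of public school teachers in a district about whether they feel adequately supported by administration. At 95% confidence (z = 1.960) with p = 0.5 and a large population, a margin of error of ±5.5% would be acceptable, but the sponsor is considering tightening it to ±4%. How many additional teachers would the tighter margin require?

At ±5.5%: n = 1.960² × 0.2500 / 0.055² ≈ 317.49 → 318.
At ±4%: n = 1.960² × 0.2500 / 0.040² ≈ 600.25 → 601.
Additional respondents: 601 − 318 = 283.

283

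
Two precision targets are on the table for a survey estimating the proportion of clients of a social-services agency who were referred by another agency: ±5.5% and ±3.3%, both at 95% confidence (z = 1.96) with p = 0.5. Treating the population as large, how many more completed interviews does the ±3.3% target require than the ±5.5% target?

564

At ±5.5%: n = 1.96² × 0.2500 / 0.055² ≈ 317.49 → 318.
At ±3.3%: n = 1.96² × 0.2500 / 0.033² ≈ 881.91 → 882.
Additional respondents: 882 − 318 = 564.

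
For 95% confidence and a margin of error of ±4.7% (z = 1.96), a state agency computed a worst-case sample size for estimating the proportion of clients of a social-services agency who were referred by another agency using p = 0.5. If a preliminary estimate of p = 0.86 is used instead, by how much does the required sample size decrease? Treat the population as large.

Conservative (p = 0.5): n = 1.96² × 0.25 / 0.047² ≈ 434.77 → 435.
Using p = 0.86: p(1−p) = 0.1204, so n = 1.96² × 0.1204 / 0.047² ≈ 209.38 → 210.
Reduction: 435 − 210 = 225.

225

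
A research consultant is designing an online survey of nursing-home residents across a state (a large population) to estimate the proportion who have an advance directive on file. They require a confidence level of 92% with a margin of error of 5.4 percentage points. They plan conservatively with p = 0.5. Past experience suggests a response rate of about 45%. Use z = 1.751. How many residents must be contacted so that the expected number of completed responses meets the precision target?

Completed interviews needed: n₀ = 1.751² × 0.2500 / 0.054² ≈ 262.86 → 263.
At a 45% response rate, contacts needed = 263 / 0.45 ≈ 584.44 → 585.

585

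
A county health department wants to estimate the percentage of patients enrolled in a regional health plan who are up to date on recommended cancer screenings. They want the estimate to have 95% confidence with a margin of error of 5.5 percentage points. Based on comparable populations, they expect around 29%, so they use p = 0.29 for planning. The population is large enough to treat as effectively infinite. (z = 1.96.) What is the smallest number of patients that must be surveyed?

262

With p = 0.29, p(1−p) = 0.2059.
n = z²·p(1−p)/E² = 1.96² × 0.2059 / 0.055² = 3.8416 × 0.2059 / 0.003025 ≈ 261.48.
Rounding up gives n = 262.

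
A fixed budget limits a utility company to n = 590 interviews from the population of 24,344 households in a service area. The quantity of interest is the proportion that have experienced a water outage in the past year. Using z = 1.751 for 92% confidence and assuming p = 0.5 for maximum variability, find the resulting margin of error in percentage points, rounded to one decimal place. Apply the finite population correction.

Finite-population factor: (N−n)/(N−1) = (24344−590)/(24344−1) = 0.9758.
SE(p̂) = √[p(1−p)/n · (N−n)/(N−1)] = √[0.2500/590 × 0.9758] = 0.02033.
E = z × SE = 1.751 × 0.02033 = 0.03561 ≈ 3.6 percentage points.

3.6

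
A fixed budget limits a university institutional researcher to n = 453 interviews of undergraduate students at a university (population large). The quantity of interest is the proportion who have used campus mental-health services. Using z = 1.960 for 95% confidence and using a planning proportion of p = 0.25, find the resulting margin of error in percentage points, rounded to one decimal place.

SE(p̂) = √[p(1−p)/n] = √[0.1875/453] = 0.02034.
E = z × SE = 1.960 × 0.02034 = 0.03988, or 4.0 percentage points.

4.0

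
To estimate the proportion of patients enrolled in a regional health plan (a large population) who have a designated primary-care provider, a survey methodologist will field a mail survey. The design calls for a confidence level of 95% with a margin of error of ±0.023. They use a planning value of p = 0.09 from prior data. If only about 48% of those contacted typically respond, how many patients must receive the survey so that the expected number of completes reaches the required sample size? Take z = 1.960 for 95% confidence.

1240

Completed interviews needed: n₀ = 1.960² × 0.0819 / 0.023² ≈ 594.76 → 595.
At a 48% response rate, contacts needed = 595 / 0.48 ≈ 1239.58 → 1240.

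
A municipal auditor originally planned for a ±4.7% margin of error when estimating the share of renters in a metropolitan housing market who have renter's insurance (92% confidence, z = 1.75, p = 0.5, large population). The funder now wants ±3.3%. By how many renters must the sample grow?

357

At ±4.7%: n = 1.75² × 0.2500 / 0.047² ≈ 346.59 → 347.
At ±3.3%: n = 1.75² × 0.2500 / 0.033² ≈ 703.05 → 704.
Additional respondents: 704 − 347 = 357.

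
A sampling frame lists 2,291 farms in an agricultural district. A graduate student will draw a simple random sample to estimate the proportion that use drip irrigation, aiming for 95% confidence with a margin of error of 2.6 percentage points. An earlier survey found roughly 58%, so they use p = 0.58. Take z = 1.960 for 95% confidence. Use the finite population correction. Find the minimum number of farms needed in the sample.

864

Unadjusted: n₀ = 1.960² × 0.58 × 0.42 / 0.026² ≈ 1384.34, so n₀ = 1385.
Finite population correction with N = 2,291: n = n₀ / (1 + (n₀−1)/N) = 1385 / (1 + 1384/2291) = 1385 / 1.6041 ≈ 863.41.
Rounding up, n = 864.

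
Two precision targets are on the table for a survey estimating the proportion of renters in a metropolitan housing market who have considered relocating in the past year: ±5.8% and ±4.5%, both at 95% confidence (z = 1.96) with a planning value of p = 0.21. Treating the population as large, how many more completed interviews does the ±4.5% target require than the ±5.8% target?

At ±5.8%: n = 1.96² × 0.1659 / 0.058² ≈ 189.45 → 190.
At ±4.5%: n = 1.96² × 0.1659 / 0.045² ≈ 314.73 → 315.
Additional respondents: 315 − 190 = 125.

125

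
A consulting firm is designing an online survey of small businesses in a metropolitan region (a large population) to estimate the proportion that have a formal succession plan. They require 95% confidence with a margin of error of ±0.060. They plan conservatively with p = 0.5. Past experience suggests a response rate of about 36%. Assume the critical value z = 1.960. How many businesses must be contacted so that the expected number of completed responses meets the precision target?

Completed interviews needed: n₀ = 1.960² × 0.2500 / 0.060² ≈ 266.78 → 267.
At a 36% response rate, contacts needed = 267 / 0.36 ≈ 741.67 → 742.

742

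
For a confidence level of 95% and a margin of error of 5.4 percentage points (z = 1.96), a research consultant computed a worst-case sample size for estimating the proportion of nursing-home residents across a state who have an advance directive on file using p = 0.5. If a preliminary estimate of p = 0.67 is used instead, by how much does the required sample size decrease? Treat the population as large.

Conservative (p = 0.5): n = 1.96² × 0.25 / 0.054² ≈ 329.36 → 330.
Using p = 0.67: p(1−p) = 0.2211, so n = 1.96² × 0.2211 / 0.054² ≈ 291.28 → 292.
Reduction: 330 − 292 = 38.

38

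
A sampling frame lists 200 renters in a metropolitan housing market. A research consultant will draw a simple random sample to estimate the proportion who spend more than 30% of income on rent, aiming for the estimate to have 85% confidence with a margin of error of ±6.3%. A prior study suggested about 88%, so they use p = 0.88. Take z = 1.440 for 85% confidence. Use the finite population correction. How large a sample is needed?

44

Unadjusted: n₀ = 1.440² × 0.88 × 0.12 / 0.063² ≈ 55.17, so n₀ = 56.
Finite population correction with N = 200: n = n₀ / (1 + (n₀−1)/N) = 56 / (1 + 55/200) = 56 / 1.2750 ≈ 43.92.
Rounding up, n = 44.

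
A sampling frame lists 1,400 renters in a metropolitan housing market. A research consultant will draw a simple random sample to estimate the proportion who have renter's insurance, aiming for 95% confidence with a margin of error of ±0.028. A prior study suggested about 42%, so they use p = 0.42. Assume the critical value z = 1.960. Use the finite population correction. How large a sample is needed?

Unadjusted: n₀ = 1.960² × 0.42 × 0.58 / 0.028² ≈ 1193.64, so n₀ = 1194.
Finite population correction with N = 1,400: n = n₀ / (1 + (n₀−1)/N) = 1194 / (1 + 1193/1400) = 1194 / 1.8521 ≈ 644.66.
Rounding up, n = 645.

645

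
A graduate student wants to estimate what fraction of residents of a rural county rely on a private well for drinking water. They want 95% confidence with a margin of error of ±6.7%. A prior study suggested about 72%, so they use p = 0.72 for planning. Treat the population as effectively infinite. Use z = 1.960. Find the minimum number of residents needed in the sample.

With p = 0.72, p(1−p) = 0.2016.
n = z²·p(1−p)/E² = 1.960² × 0.2016 / 0.067² = 3.8416 × 0.2016 / 0.004489 ≈ 172.53.
Rounding up gives n = 173.

173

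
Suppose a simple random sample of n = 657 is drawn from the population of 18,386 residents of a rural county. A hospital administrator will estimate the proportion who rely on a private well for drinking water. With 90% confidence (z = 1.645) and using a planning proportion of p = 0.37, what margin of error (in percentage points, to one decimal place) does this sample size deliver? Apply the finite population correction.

Finite-population factor: (N−n)/(N−1) = (18386−657)/(18386−1) = 0.9643.
SE(p̂) = √[p(1−p)/n · (N−n)/(N−1)] = √[0.2331/657 × 0.9643] = 0.01850.
E = z × SE = 1.645 × 0.01850 = 0.03043 ≈ 3.0 percentage points.

3.0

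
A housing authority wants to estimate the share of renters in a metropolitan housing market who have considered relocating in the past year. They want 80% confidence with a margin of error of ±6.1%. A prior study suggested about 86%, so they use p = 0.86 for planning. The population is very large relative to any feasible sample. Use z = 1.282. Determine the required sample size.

54

With p = 0.86, p(1−p) = 0.1204.
n = z²·p(1−p)/E² = 1.282² × 0.1204 / 0.061² = 1.6435 × 0.1204 / 0.003721 ≈ 53.18.
Rounding up gives n = 54.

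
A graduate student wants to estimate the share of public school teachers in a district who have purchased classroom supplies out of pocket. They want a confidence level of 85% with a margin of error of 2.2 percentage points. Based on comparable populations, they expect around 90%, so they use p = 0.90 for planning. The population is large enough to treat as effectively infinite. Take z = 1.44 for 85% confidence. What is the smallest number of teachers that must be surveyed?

386

With p = 0.90, p(1−p) = 0.0900.
n = z²·p(1−p)/E² = 1.44² × 0.0900 / 0.022² = 2.0736 × 0.0900 / 0.000484 ≈ 385.59.
Rounding up gives n = 386.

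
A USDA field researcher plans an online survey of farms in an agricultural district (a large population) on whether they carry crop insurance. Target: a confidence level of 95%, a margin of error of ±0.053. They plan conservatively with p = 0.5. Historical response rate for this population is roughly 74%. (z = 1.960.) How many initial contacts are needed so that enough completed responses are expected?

463

Completed interviews needed: n₀ = 1.960² × 0.2500 / 0.053² ≈ 341.90 → 342.
At a 74% response rate, contacts needed = 342 / 0.74 ≈ 462.16 → 463.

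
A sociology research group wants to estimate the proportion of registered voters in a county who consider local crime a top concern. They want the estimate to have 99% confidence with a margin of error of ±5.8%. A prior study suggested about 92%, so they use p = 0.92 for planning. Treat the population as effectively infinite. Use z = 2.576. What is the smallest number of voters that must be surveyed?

With p = 0.92, p(1−p) = 0.0736.
n = z²·p(1−p)/E² = 2.576² × 0.0736 / 0.058² = 6.6358 × 0.0736 / 0.003364 ≈ 145.18.
Rounding up gives n = 146.

146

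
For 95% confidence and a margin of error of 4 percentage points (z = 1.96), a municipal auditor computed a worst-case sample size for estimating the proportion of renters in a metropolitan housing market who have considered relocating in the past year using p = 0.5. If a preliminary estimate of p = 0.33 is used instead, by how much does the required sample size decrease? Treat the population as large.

70

Conservative (p = 0.5): n = 1.96² × 0.25 / 0.040² ≈ 600.25 → 601.
Using p = 0.33: p(1−p) = 0.2211, so n = 1.96² × 0.2211 / 0.040² ≈ 530.86 → 531.
Reduction: 601 − 531 = 70.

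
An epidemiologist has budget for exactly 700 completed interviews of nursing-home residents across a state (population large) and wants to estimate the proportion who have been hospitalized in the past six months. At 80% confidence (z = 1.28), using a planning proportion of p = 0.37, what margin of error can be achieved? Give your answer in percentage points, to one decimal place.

SE(p̂) = √[p(1−p)/n] = √[0.2331/700] = 0.01825.
E = z × SE = 1.28 × 0.01825 = 0.02336, or 2.3 percentage points.

2.3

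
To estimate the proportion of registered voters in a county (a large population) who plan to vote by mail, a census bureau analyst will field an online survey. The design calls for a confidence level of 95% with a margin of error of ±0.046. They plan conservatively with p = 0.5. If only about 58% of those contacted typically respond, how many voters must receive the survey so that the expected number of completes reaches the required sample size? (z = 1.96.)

Completed interviews needed: n₀ = 1.96² × 0.2500 / 0.046² ≈ 453.88 → 454.
At a 58% response rate, contacts needed = 454 / 0.58 ≈ 782.76 → 783.

783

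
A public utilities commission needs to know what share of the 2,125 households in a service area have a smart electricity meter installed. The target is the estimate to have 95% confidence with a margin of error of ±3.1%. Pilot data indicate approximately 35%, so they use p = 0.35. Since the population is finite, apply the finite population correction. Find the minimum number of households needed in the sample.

For 95% confidence, z = 1.960.
Unadjusted: n₀ = 1.960² × 0.35 × 0.65 / 0.031² ≈ 909.43, so n₀ = 910.
Finite population correction with N = 2,125: n = n₀ / (1 + (n₀−1)/N) = 910 / (1 + 909/2125) = 910 / 1.4278 ≈ 637.36.
Rounding up, n = 638.

638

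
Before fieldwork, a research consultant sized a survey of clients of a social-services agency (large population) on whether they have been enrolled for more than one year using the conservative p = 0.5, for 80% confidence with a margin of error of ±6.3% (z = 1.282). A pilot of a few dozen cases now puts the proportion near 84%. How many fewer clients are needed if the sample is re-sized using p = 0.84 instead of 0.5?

Conservative (p = 0.5): n = 1.282² × 0.25 / 0.063² ≈ 103.52 → 104.
Using p = 0.84: p(1−p) = 0.1344, so n = 1.282² × 0.1344 / 0.063² ≈ 55.65 → 56.
Reduction: 104 − 56 = 48.

48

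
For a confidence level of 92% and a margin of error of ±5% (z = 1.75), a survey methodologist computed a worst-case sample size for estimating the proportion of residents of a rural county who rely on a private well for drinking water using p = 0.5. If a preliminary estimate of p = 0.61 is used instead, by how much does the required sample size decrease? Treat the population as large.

Conservative (p = 0.5): n = 1.75² × 0.25 / 0.050² ≈ 306.25 → 307.
Using p = 0.61: p(1−p) = 0.2379, so n = 1.75² × 0.2379 / 0.050² ≈ 291.43 → 292.
Reduction: 307 − 292 = 15.

15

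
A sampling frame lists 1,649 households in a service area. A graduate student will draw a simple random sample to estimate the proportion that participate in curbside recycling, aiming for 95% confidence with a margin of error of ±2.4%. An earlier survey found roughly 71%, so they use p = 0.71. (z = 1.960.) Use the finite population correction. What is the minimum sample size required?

Unadjusted: n₀ = 1.960² × 0.71 × 0.29 / 0.024² ≈ 1373.24, so n₀ = 1374.
Finite population correction with N = 1,649: n = n₀ / (1 + (n₀−1)/N) = 1374 / (1 + 1373/1649) = 1374 / 1.8326 ≈ 749.74.
Rounding up, n = 750.

750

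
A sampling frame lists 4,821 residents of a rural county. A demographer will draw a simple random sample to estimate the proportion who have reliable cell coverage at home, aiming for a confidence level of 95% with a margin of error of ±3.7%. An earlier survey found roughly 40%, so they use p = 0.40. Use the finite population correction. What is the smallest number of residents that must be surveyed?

592

For 95% confidence, z = 1.96.
Unadjusted: n₀ = 1.96² × 0.40 × 0.60 / 0.037² ≈ 673.47, so n₀ = 674.
Finite population correction with N = 4,821: n = n₀ / (1 + (n₀−1)/N) = 674 / (1 + 673/4821) = 674 / 1.1396 ≈ 591.44.
Rounding up, n = 592.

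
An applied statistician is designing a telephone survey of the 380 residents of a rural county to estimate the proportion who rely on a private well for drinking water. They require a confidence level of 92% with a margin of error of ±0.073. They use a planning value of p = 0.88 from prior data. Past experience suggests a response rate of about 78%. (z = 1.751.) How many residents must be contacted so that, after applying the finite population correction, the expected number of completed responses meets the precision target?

Completed interviews needed (unadjusted): n₀ = 1.751² × 0.1056 / 0.073² ≈ 60.76 → 61.
FPC for N = 380: n = 61 / (1 + 60/380) = 61 / 1.1579 ≈ 52.68 → 53.
At a 78% response rate, contacts needed = 53 / 0.78 ≈ 67.95 → 68.

68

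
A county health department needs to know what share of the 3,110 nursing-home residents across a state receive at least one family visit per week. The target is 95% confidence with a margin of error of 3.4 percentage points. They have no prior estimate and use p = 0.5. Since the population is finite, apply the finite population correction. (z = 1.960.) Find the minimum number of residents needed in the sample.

Unadjusted: n₀ = 1.960² × 0.50 × 0.50 / 0.034² ≈ 830.80, so n₀ = 831.
Finite population correction with N = 3,110: n = n₀ / (1 + (n₀−1)/N) = 831 / (1 + 830/3110) = 831 / 1.2669 ≈ 655.94.
Rounding up, n = 656.

656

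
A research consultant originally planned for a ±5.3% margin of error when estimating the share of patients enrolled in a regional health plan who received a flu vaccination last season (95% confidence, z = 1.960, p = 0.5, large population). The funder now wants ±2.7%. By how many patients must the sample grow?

At ±5.3%: n = 1.960² × 0.2500 / 0.053² ≈ 341.90 → 342.
At ±2.7%: n = 1.960² × 0.2500 / 0.027² ≈ 1317.42 → 1318.
Additional respondents: 1318 − 342 = 976.

976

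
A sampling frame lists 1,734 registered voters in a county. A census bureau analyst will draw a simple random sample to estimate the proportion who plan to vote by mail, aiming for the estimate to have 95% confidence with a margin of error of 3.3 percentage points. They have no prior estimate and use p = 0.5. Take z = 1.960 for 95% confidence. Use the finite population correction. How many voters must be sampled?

585

Unadjusted: n₀ = 1.960² × 0.50 × 0.50 / 0.033² ≈ 881.91, so n₀ = 882.
Finite population correction with N = 1,734: n = n₀ / (1 + (n₀−1)/N) = 882 / (1 + 881/1734) = 882 / 1.5081 ≈ 584.85.
Rounding up, n = 585.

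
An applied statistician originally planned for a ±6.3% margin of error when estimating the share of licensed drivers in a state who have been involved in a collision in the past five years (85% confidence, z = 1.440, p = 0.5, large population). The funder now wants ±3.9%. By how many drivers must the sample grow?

At ±6.3%: n = 1.440² × 0.2500 / 0.063² ≈ 130.61 → 131.
At ±3.9%: n = 1.440² × 0.2500 / 0.039² ≈ 340.83 → 341.
Additional respondents: 341 − 131 = 210.

210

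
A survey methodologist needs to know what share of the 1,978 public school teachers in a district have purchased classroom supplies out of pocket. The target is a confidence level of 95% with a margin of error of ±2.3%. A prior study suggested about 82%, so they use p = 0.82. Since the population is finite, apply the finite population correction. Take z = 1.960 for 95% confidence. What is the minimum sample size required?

Unadjusted: n₀ = 1.960² × 0.82 × 0.18 / 0.023² ≈ 1071.87, so n₀ = 1072.
Finite population correction with N = 1,978: n = n₀ / (1 + (n₀−1)/N) = 1072 / (1 + 1071/1978) = 1072 / 1.5415 ≈ 695.45.
Rounding up, n = 696.

696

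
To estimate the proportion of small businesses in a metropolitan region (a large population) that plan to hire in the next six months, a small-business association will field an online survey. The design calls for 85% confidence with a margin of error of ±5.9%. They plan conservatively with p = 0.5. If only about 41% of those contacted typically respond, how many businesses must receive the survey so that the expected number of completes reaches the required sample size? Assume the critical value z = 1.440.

364

Completed interviews needed: n₀ = 1.440² × 0.2500 / 0.059² ≈ 148.92 → 149.
At a 41% response rate, contacts needed = 149 / 0.41 ≈ 363.41 → 364.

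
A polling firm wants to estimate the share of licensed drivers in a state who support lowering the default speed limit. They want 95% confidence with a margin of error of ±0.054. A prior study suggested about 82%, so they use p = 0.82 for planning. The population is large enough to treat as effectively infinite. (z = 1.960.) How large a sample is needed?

With p = 0.82, p(1−p) = 0.1476.
n = z²·p(1−p)/E² = 1.960² × 0.1476 / 0.054² = 3.8416 × 0.1476 / 0.002916 ≈ 194.45.
Rounding up gives n = 195.

195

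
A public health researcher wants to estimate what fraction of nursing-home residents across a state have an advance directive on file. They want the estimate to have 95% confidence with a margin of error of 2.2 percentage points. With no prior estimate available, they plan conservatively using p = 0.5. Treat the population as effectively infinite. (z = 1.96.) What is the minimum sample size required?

1985

With p = 0.5, p(1−p) = 0.25.
n = z²·p(1−p)/E² = 1.96² × 0.2500 / 0.022² = 3.8416 × 0.2500 / 0.000484 ≈ 1984.30.
Rounding up gives n = 1985.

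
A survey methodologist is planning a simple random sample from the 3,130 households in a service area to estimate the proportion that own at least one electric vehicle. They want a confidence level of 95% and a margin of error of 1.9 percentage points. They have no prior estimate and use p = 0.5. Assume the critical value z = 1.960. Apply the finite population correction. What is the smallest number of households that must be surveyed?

Unadjusted: n₀ = 1.960² × 0.50 × 0.50 / 0.019² ≈ 2660.39, so n₀ = 2661.
Finite population correction with N = 3,130: n = n₀ / (1 + (n₀−1)/N) = 2661 / (1 + 2660/3130) = 2661 / 1.8498 ≈ 1438.50.
Rounding up, n = 1439.

1439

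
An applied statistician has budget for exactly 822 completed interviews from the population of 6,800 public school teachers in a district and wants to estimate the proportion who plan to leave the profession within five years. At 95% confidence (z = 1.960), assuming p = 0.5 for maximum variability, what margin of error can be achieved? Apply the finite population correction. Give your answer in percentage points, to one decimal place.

3.2

Finite-population factor: (N−n)/(N−1) = (6800−822)/(6800−1) = 0.8792.
SE(p̂) = √[p(1−p)/n · (N−n)/(N−1)] = √[0.2500/822 × 0.8792] = 0.01635.
E = z × SE = 1.960 × 0.01635 = 0.03205 ≈ 3.2 percentage points.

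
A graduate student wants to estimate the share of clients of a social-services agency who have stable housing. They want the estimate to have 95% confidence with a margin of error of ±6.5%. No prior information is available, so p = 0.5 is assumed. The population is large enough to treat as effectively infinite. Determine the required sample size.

For 95% confidence, z = 1.96.
With p = 0.5, p(1−p) = 0.25.
n = z²·p(1−p)/E² = 1.96² × 0.2500 / 0.065² = 3.8416 × 0.2500 / 0.004225 ≈ 227.31.
Rounding up gives n = 228.

228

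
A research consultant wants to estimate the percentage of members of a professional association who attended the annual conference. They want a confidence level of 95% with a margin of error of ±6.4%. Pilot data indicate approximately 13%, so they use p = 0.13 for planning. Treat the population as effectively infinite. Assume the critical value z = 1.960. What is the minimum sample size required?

107

With p = 0.13, p(1−p) = 0.1131.
n = z²·p(1−p)/E² = 1.960² × 0.1131 / 0.064² = 3.8416 × 0.1131 / 0.004096 ≈ 106.08.
Rounding up gives n = 107.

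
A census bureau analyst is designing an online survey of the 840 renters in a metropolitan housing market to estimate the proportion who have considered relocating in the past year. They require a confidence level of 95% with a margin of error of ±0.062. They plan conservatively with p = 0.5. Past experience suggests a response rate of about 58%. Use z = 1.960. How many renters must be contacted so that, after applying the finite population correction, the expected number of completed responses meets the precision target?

333

Completed interviews needed (unadjusted): n₀ = 1.960² × 0.2500 / 0.062² ≈ 249.84 → 250.
FPC for N = 840: n = 250 / (1 + 249/840) = 250 / 1.2964 ≈ 192.84 → 193.
At a 58% response rate, contacts needed = 193 / 0.58 ≈ 332.76 → 333.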